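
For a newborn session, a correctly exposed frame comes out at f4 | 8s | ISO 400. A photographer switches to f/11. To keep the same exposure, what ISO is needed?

Aperture: f/4 → f/5.6 → f/8 → f/11 — 3 stops smaller aperture (darker).
Need 3 stops brighter from the ISO: 400 → 800 → 1600 → 3200.

ISO 3200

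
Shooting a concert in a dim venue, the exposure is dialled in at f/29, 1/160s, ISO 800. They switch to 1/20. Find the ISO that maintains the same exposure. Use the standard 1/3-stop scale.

Shutter speed: 1/160 → 1/125 → 1/100 → 1/80 → 1/60 → 1/50 → 1/40 → 1/30 → 1/25 → 1/20 — 3 stops longer (brighter).
Need 3 stops darker from the ISO: 800 → 640 → 500 → 400 → 320 → 250 → 200 → 160 → 125 → 100.

ISO 100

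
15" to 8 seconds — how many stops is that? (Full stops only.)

1 stop

15 → 8 — count the steps: 1 stop.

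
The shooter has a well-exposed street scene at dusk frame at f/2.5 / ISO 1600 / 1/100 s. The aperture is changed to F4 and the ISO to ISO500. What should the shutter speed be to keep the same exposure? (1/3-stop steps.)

Aperture: f/2.5 → f/2.8 → f/3.2 → f/3.5 → f/4 — 1 1/3 stops smaller aperture (darker).
ISO: 1600 → 1250 → 1000 → 800 → 640 → 500 — 1 2/3 stops dropped (darker).
Net change so far: 3 stops darker. Offset with the shutter speed: 1/100 → 1/80 → 1/60 → 1/50 → 1/40 → 1/30 → 1/25 → 1/20 → 1/15 → 1/13.

1/13s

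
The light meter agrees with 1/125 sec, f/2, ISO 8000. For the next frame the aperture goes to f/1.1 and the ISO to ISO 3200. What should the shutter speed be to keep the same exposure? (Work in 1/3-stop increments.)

Aperture: f/2 → f/1.8 → f/1.6 → f/1.4 → f/1.2 → f/1.1 — 1 2/3 stops wider (brighter).
ISO: 8000 → 6400 → 5000 → 4000 → 3200 — 1 1/3 stops dropped (darker).
Net change so far: 1/3 stop brighter. Offset with the shutter speed: 1/125 → 1/160.

1/160s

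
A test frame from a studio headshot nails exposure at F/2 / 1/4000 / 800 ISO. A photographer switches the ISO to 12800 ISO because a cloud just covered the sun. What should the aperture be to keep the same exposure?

ISO: 800 → 1600 → 3200 → 6400 → 12800 — 4 stops raised (brighter).
Need 4 stops darker from the aperture: f/2 → f/2.8 → f/4 → f/5.6 → f/8.

f/8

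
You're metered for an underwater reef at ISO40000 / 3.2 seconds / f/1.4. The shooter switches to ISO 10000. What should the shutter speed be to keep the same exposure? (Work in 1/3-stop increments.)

13 s

ISO: 40000 → 32000 → 25600 → 20000 → 16000 → 12800 → 10000 — 2 stops dropped (darker).
Need 2 stops brighter from the shutter speed: 3.2 → 4 → 5 → 6 → 8 → 10 → 13.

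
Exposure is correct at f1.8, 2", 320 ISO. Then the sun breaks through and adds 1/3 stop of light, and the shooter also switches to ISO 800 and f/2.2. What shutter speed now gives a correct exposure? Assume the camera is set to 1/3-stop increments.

Scene light: 1/3 stop brighter.
ISO: 320 → 400 → 500 → 640 → 800 — 1 1/3 stops higher (brighter).
Aperture: f/1.8 → f/2 → f/2.2 — 2/3 stop stopped down (darker).
Net so far: 1 stop brighter. Shutter speed: 2 → 1.6 → 1.3 → 1.

1 s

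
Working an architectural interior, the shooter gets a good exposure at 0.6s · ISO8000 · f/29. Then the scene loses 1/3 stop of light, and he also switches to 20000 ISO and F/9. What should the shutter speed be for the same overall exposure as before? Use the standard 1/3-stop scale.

1/30s

Scene light: 1/3 stop darker.
ISO: 8000 → 10000 → 12800 → 16000 → 20000 — 1 1/3 stops raised (brighter).
Aperture: f/29 → f/25 → f/22 → f/20 → f/18 → f/16 → f/14 → f/13 → f/11 → f/10 → f/9 — 3 1/3 stops wider (brighter).
Net so far: 4 1/3 stops brighter. Shutter speed: 0.6 → 0.5 → 0.4 → 0.3 → 1/4 → 1/5 → 1/6 → 1/8 → 1/10 → 1/13 → 1/15 → 1/20 → 1/25 → 1/30.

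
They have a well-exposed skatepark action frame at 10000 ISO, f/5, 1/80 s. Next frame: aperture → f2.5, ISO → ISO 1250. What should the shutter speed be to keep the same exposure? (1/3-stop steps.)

1/40s

Aperture: f/5 → f/4.5 → f/4 → f/3.5 → f/3.2 → f/2.8 → f/2.5 — 2 stops larger aperture (brighter).
ISO: 10000 → 8000 → 6400 → 5000 → 4000 → 3200 → 2500 → 2000 → 1600 → 1250 — 3 stops lower (darker).
Net change so far: 1 stop darker. Offset with the shutter speed: 1/80 → 1/60 → 1/50 → 1/40.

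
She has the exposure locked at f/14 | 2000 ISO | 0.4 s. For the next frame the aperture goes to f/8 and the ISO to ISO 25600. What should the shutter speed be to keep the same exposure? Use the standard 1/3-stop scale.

Aperture: f/14 → f/13 → f/11 → f/10 → f/9 → f/8 — 1 2/3 stops opened up (brighter).
ISO: 2000 → 2500 → 3200 → 4000 → 5000 → 6400 → 8000 → 10000 → 12800 → 16000 → 20000 → 25600 — 3 2/3 stops higher (brighter).
Net change so far: 5 1/3 stops brighter. Offset with the shutter speed: 0.4 → 0.3 → 1/4 → 1/5 → 1/6 → 1/8 → 1/10 → 1/13 → 1/15 → 1/20 → 1/25 → 1/30 → 1/40 → 1/50 → 1/60 → 1/80 → 1/100.

1/100s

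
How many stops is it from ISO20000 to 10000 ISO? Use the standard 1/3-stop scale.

20000 → 16000 → 12800 → 10000 — count the steps: 3 third-stops = 1 stop.

1 stop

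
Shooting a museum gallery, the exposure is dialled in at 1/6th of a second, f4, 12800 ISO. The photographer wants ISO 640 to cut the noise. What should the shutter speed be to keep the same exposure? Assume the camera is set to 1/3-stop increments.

ISO: 12800 → 10000 → 8000 → 6400 → 5000 → 4000 → 3200 → 2500 → 2000 → 1600 → 1250 → 1000 → 800 → 640 — 4 1/3 stops dropped (darker).
Need 4 1/3 stops brighter from the shutter speed: 1/6 → 1/5 → 1/4 → 0.3 → 0.4 → 0.5 → 0.6 → 0.8 → 1 → 1.3 → 1.6 → 2 → 2.5 → 3.2.

3.2 s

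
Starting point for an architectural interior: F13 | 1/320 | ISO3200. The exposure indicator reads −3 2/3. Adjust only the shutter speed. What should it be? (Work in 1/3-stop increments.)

1/25s

Underexposed by 3 2/3 stops → need 3 2/3 stops brighter.
Shutter speed: 1/320 → 1/250 → 1/200 → 1/160 → 1/125 → 1/100 → 1/80 → 1/60 → 1/50 → 1/40 → 1/30 → 1/25.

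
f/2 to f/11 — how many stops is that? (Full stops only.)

5 stops

f/2 → f/2.8 → f/4 → f/5.6 → f/8 → f/11 — count the steps: 5 stops.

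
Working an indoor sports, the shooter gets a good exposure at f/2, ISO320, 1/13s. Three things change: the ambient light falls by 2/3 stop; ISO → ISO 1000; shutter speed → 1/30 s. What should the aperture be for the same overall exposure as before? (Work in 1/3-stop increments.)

Scene light: 2/3 stop darker.
ISO: 320 → 400 → 500 → 640 → 800 → 1000 — 1 2/3 stops higher (brighter).
Shutter speed: 1/13 → 1/15 → 1/20 → 1/25 → 1/30 — 1 1/3 stops faster (darker).
Net so far: 1/3 stop darker. Aperture: f/2 → f/1.8.

f/1.8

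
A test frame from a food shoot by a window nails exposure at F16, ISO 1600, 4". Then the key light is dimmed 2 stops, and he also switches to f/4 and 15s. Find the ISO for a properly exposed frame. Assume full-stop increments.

Scene light: 2 stops darker.
Aperture: f/16 → f/11 → f/8 → f/5.6 → f/4 — 4 stops wider (brighter).
Shutter speed: 4 → 8 → 15 — 2 stops slower (brighter).
Net so far: 4 stops brighter. ISO: 1600 → 800 → 400 → 200 → 100.

ISO 100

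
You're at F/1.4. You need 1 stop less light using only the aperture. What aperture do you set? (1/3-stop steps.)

f/2

Aperture: f/1.4 → f/1.6 → f/1.8 → f/2 — 1 stop smaller aperture (darker).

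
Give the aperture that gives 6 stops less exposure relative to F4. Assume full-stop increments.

f/32

Aperture: f/4 → f/5.6 → f/8 → f/11 → f/16 → f/22 → f/32 — 6 stops smaller aperture (darker).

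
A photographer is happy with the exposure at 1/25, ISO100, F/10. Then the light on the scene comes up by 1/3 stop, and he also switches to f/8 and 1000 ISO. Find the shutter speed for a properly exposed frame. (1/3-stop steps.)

1/500s

Scene light: 1/3 stop brighter.
Aperture: f/10 → f/9 → f/8 — 2/3 stop wider (brighter).
ISO: 100 → 125 → 160 → 200 → 250 → 320 → 400 → 500 → 640 → 800 → 1000 — 3 1/3 stops raised (brighter).
Net so far: 4 1/3 stops brighter. Shutter speed: 1/25 → 1/30 → 1/40 → 1/50 → 1/60 → 1/80 → 1/100 → 1/125 → 1/160 → 1/200 → 1/250 → 1/320 → 1/400 → 1/500.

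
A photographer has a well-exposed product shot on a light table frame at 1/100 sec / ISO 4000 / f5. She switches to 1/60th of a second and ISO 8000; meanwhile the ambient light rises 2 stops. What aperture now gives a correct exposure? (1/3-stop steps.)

Scene light: 2 stops brighter.
Shutter speed: 1/100 → 1/80 → 1/60 — 2/3 stop slower (brighter).
ISO: 4000 → 5000 → 6400 → 8000 — 1 stop higher (brighter).
Net so far: 3 2/3 stops brighter. Aperture: f/5 → f/5.6 → f/6.3 → f/7.1 → f/8 → f/9 → f/10 → f/11 → f/13 → f/14 → f/16 → f/18.

f/18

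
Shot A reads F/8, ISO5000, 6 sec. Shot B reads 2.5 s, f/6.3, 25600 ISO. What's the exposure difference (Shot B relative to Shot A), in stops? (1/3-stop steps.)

Aperture: f/8 → f/7.1 → f/6.3 — 2/3 stop wider (brighter).
Shutter speed: 6 → 5 → 4 → 3.2 → 2.5 — 1 1/3 stops shorter (darker).
ISO: 5000 → 6400 → 8000 → 10000 → 12800 → 16000 → 20000 → 25600 — 2 1/3 stops higher (brighter).
Net: +2/3 −1 1/3 +2 1/3 = +1 2/3 stops.

1 2/3 stops brighter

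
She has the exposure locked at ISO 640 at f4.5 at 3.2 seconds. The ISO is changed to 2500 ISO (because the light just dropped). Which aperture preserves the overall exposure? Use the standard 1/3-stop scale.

ISO: 640 → 800 → 1000 → 1250 → 1600 → 2000 → 2500 — 2 stops raised (brighter).
Need 2 stops darker from the aperture: f/4.5 → f/5 → f/5.6 → f/6.3 → f/7.1 → f/8 → f/9.

f/9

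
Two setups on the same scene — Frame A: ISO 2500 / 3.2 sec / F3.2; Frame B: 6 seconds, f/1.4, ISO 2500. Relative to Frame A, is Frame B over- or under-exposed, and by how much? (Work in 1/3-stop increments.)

Aperture: f/3.2 → f/2.8 → f/2.5 → f/2.2 → f/2 → f/1.8 → f/1.6 → f/1.4 — 2 1/3 stops wider (brighter).
Shutter speed: 3.2 → 4 → 5 → 6 — 1 stop longer (brighter).
ISO: unchanged.
Net: +2 1/3 +1 = +3 1/3 stops.

3 1/3 stops brighter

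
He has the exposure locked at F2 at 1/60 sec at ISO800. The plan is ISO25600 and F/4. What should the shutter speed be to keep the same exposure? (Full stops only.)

1/500s

ISO: 800 → 1600 → 3200 → 6400 → 12800 → 25600 — 5 stops higher (brighter).
Aperture: f/2 → f/2.8 → f/4 — 2 stops narrower (darker).
Net change so far: 3 stops brighter. Offset with the shutter speed: 1/60 → 1/125 → 1/250 → 1/500.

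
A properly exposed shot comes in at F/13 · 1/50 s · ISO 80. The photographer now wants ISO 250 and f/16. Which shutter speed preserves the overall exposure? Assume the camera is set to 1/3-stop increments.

ISO: 80 → 100 → 125 → 160 → 200 → 250 — 1 2/3 stops higher (brighter).
Aperture: f/13 → f/14 → f/16 — 2/3 stop narrower (darker).
Net change so far: 1 stop brighter. Offset with the shutter speed: 1/50 → 1/60 → 1/80 → 1/100.

1/100s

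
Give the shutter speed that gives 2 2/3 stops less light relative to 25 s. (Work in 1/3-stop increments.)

Shutter speed: 25 → 20 → 15 → 13 → 10 → 8 → 6 → 5 → 4 — 2 2/3 stops shorter (darker).

4 s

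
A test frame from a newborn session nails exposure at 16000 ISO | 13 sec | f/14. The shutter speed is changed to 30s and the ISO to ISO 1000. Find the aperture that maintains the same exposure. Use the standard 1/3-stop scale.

Shutter speed: 13 → 15 → 20 → 25 → 30 — 1 1/3 stops longer (brighter).
ISO: 16000 → 12800 → 10000 → 8000 → 6400 → 5000 → 4000 → 3200 → 2500 → 2000 → 1600 → 1250 → 1000 — 4 stops dropped (darker).
Net change so far: 2 2/3 stops darker. Offset with the aperture: f/14 → f/13 → f/11 → f/10 → f/9 → f/8 → f/7.1 → f/6.3 → f/5.6.

f/5.6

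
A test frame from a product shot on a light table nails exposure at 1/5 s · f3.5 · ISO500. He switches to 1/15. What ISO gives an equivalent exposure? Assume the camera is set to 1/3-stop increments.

ISO 1600

Shutter speed: 1/5 → 1/6 → 1/8 → 1/10 → 1/13 → 1/15 — 1 2/3 stops shorter (darker).
Need 1 2/3 stops brighter from the ISO: 500 → 640 → 800 → 1000 → 1250 → 1600.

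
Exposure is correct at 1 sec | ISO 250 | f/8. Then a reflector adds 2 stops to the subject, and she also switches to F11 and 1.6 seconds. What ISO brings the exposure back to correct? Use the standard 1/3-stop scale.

ISO 80

Scene light: 2 stops brighter.
Aperture: f/8 → f/9 → f/10 → f/11 — 1 stop narrower (darker).
Shutter speed: 1 → 1.3 → 1.6 — 2/3 stop slower (brighter).
Net so far: 1 2/3 stops brighter. ISO: 250 → 200 → 160 → 125 → 100 → 80.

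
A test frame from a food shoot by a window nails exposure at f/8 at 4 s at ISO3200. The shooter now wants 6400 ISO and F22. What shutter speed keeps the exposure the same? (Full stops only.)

ISO: 3200 → 6400 — 1 stop raised (brighter).
Aperture: f/8 → f/11 → f/16 → f/22 — 3 stops stopped down (darker).
Net change so far: 2 stops darker. Offset with the shutter speed: 4 → 8 → 15.

15 s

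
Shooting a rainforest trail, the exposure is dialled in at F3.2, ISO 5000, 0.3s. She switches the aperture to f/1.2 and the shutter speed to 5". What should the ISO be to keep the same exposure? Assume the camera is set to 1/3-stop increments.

ISO 50

Aperture: f/3.2 → f/2.8 → f/2.5 → f/2.2 → f/2 → f/1.8 → f/1.6 → f/1.4 → f/1.2 — 2 2/3 stops wider (brighter).
Shutter speed: 0.3 → 0.4 → 0.5 → 0.6 → 0.8 → 1 → 1.3 → 1.6 → 2 → 2.5 → 3.2 → 4 → 5 — 4 stops slower (brighter).
Net change so far: 6 2/3 stops brighter. Offset with the ISO: 5000 → 4000 → 3200 → 2500 → 2000 → 1600 → 1250 → 1000 → 800 → 640 → 500 → 400 → 320 → 250 → 200 → 160 → 125 → 100 → 80 → 64 → 50.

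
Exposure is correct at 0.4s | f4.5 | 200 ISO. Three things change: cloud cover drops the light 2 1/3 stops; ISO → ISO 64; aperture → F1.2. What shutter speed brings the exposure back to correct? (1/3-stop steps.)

0.5 s

Scene light: 2 1/3 stops darker.
ISO: 200 → 160 → 125 → 100 → 80 → 64 — 1 2/3 stops dropped (darker).
Aperture: f/4.5 → f/4 → f/3.5 → f/3.2 → f/2.8 → f/2.5 → f/2.2 → f/2 → f/1.8 → f/1.6 → f/1.4 → f/1.2 — 3 2/3 stops wider (brighter).
Net so far: 1/3 stop darker. Shutter speed: 0.4 → 0.5.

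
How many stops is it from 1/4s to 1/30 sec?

1/4 → 1/8 → 1/15 → 1/30 — count the steps: 3 stops.

3 stops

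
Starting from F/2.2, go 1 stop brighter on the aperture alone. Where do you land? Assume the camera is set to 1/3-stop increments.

Aperture: f/2.2 → f/2 → f/1.8 → f/1.6 — 1 stop opened up (brighter).

f/1.6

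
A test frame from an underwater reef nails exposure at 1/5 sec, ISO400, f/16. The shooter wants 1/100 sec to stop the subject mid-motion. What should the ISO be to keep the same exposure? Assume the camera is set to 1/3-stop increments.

Shutter speed: 1/5 → 1/6 → 1/8 → 1/10 → 1/13 → 1/15 → 1/20 → 1/25 → 1/30 → 1/40 → 1/50 → 1/60 → 1/80 → 1/100 — 4 1/3 stops shorter (darker).
Need 4 1/3 stops brighter from the ISO: 400 → 500 → 640 → 800 → 1000 → 1250 → 1600 → 2000 → 2500 → 3200 → 4000 → 5000 → 6400 → 8000.

ISO 8000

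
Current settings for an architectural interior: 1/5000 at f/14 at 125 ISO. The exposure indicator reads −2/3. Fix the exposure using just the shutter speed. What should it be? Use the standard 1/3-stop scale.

Underexposed by 2/3 stop → need 2/3 stop brighter.
Shutter speed: 1/5000 → 1/4000 → 1/3200.

1/3200s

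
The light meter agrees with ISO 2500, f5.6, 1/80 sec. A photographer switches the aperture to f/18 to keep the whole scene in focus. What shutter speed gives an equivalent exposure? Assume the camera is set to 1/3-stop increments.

1/8s

Aperture: f/5.6 → f/6.3 → f/7.1 → f/8 → f/9 → f/10 → f/11 → f/13 → f/14 → f/16 → f/18 — 3 1/3 stops narrower (darker).
Need 3 1/3 stops brighter from the shutter speed: 1/80 → 1/60 → 1/50 → 1/40 → 1/30 → 1/25 → 1/20 → 1/15 → 1/13 → 1/10 → 1/8.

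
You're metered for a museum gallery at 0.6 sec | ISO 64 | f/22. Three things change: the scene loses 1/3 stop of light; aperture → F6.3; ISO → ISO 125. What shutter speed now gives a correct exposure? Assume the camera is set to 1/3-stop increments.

1/30s

Scene light: 1/3 stop darker.
Aperture: f/22 → f/20 → f/18 → f/16 → f/14 → f/13 → f/11 → f/10 → f/9 → f/8 → f/7.1 → f/6.3 — 3 2/3 stops larger aperture (brighter).
ISO: 64 → 80 → 100 → 125 — 1 stop higher (brighter).
Net so far: 4 1/3 stops brighter. Shutter speed: 0.6 → 0.5 → 0.4 → 0.3 → 1/4 → 1/5 → 1/6 → 1/8 → 1/10 → 1/13 → 1/15 → 1/20 → 1/25 → 1/30.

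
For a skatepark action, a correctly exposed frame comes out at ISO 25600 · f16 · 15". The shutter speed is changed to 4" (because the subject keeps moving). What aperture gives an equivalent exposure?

Shutter speed: 15 → 8 → 4 — 2 stops faster (darker).
Need 2 stops brighter from the aperture: f/16 → f/11 → f/8.

f/8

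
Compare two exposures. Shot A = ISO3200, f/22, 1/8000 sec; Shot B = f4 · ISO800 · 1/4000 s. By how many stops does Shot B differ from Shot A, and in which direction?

Aperture: f/22 → f/16 → f/11 → f/8 → f/5.6 → f/4 — 5 stops larger aperture (brighter).
Shutter speed: 1/8000 → 1/4000 — 1 stop longer (brighter).
ISO: 3200 → 1600 → 800 — 2 stops lower (darker).
Net: +5 +1 −2 = +4 stops.

4 stops brighter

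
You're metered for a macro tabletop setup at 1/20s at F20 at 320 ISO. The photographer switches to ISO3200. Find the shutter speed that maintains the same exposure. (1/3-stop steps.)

ISO: 320 → 400 → 500 → 640 → 800 → 1000 → 1250 → 1600 → 2000 → 2500 → 3200 — 3 1/3 stops higher (brighter).
Need 3 1/3 stops darker from the shutter speed: 1/20 → 1/25 → 1/30 → 1/40 → 1/50 → 1/60 → 1/80 → 1/100 → 1/125 → 1/160 → 1/200.

1/200s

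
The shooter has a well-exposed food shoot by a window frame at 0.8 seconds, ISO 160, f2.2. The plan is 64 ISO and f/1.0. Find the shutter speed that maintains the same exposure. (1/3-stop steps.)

0.4 s

ISO: 160 → 125 → 100 → 80 → 64 — 1 1/3 stops lower (darker).
Aperture: f/2.2 → f/2 → f/1.8 → f/1.6 → f/1.4 → f/1.2 → f/1.1 → f/1.0 — 2 1/3 stops opened up (brighter).
Net change so far: 1 stop brighter. Offset with the shutter speed: 0.8 → 0.6 → 0.5 → 0.4.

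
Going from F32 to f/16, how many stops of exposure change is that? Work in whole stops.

2 stops

f/32 → f/22 → f/16 — count the steps: 2 stops.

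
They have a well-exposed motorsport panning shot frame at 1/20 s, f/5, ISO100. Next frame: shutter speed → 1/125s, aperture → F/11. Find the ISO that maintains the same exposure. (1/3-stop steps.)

ISO 3200

Shutter speed: 1/20 → 1/25 → 1/30 → 1/40 → 1/50 → 1/60 → 1/80 → 1/100 → 1/125 — 2 2/3 stops shorter (darker).
Aperture: f/5 → f/5.6 → f/6.3 → f/7.1 → f/8 → f/9 → f/10 → f/11 — 2 1/3 stops stopped down (darker).
Net change so far: 5 stops darker. Offset with the ISO: 100 → 125 → 160 → 200 → 250 → 320 → 400 → 500 → 640 → 800 → 1000 → 1250 → 1600 → 2000 → 2500 → 3200.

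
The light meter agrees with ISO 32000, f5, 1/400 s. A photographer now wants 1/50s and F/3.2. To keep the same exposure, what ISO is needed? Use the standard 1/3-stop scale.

Shutter speed: 1/400 → 1/320 → 1/250 → 1/200 → 1/160 → 1/125 → 1/100 → 1/80 → 1/60 → 1/50 — 3 stops longer (brighter).
Aperture: f/5 → f/4.5 → f/4 → f/3.5 → f/3.2 — 1 1/3 stops opened up (brighter).
Net change so far: 4 1/3 stops brighter. Offset with the ISO: 32000 → 25600 → 20000 → 16000 → 12800 → 10000 → 8000 → 6400 → 5000 → 4000 → 3200 → 2500 → 2000 → 1600.

ISO 1600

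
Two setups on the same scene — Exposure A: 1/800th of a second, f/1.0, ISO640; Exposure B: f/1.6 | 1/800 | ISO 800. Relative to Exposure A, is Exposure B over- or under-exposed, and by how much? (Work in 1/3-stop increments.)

Aperture: f/1.0 → f/1.1 → f/1.2 → f/1.4 → f/1.6 — 1 1/3 stops stopped down (darker).
Shutter speed: unchanged.
ISO: 640 → 800 — 1/3 stop raised (brighter).
Net: −1 1/3 +1/3 = −1 stop.

1 stop darker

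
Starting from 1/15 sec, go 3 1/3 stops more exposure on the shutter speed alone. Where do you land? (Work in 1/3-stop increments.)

0.6 s

Shutter speed: 1/15 → 1/13 → 1/10 → 1/8 → 1/6 → 1/5 → 1/4 → 0.3 → 0.4 → 0.5 → 0.6 — 3 1/3 stops slower (brighter).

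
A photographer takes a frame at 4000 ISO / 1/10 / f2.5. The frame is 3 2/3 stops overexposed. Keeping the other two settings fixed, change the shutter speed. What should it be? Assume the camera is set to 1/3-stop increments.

1/125s

Overexposed by 3 2/3 stops → need 3 2/3 stops darker.
Shutter speed: 1/10 → 1/13 → 1/15 → 1/20 → 1/25 → 1/30 → 1/40 → 1/50 → 1/60 → 1/80 → 1/100 → 1/125.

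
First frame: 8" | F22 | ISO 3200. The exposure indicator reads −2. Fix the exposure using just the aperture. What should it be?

Underexposed by 2 stops → need 2 stops brighter.
Aperture: f/22 → f/16 → f/11.

f/11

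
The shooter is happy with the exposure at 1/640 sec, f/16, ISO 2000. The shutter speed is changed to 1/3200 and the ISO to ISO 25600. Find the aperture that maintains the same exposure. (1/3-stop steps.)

Shutter speed: 1/640 → 1/800 → 1/1000 → 1/1250 → 1/1600 → 1/2000 → 1/2500 → 1/3200 — 2 1/3 stops shorter (darker).
ISO: 2000 → 2500 → 3200 → 4000 → 5000 → 6400 → 8000 → 10000 → 12800 → 16000 → 20000 → 25600 — 3 2/3 stops raised (brighter).
Net change so far: 1 1/3 stops brighter. Offset with the aperture: f/16 → f/18 → f/20 → f/22 → f/25.

f/25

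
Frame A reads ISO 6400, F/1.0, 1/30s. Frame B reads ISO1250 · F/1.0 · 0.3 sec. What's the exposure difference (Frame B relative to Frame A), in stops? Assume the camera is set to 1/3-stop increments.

1 stop brighter

Aperture: unchanged.
Shutter speed: 1/30 → 1/25 → 1/20 → 1/15 → 1/13 → 1/10 → 1/8 → 1/6 → 1/5 → 1/4 → 0.3 — 3 1/3 stops slower (brighter).
ISO: 6400 → 5000 → 4000 → 3200 → 2500 → 2000 → 1600 → 1250 — 2 1/3 stops dropped (darker).
Net: +3 1/3 −2 1/3 = +1 stop.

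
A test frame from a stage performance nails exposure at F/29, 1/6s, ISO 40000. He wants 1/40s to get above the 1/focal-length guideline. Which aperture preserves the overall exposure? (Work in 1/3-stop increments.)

Shutter speed: 1/6 → 1/8 → 1/10 → 1/13 → 1/15 → 1/20 → 1/25 → 1/30 → 1/40 — 2 2/3 stops shorter (darker).
Need 2 2/3 stops brighter from the aperture: f/29 → f/25 → f/22 → f/20 → f/18 → f/16 → f/14 → f/13 → f/11.

f/11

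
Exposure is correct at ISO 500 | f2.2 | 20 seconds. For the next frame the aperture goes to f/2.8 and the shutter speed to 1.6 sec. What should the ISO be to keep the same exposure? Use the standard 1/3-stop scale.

Aperture: f/2.2 → f/2.5 → f/2.8 — 2/3 stop stopped down (darker).
Shutter speed: 20 → 15 → 13 → 10 → 8 → 6 → 5 → 4 → 3.2 → 2.5 → 2 → 1.6 — 3 2/3 stops shorter (darker).
Net change so far: 4 1/3 stops darker. Offset with the ISO: 500 → 640 → 800 → 1000 → 1250 → 1600 → 2000 → 2500 → 3200 → 4000 → 5000 → 6400 → 8000 → 10000.

ISO 10000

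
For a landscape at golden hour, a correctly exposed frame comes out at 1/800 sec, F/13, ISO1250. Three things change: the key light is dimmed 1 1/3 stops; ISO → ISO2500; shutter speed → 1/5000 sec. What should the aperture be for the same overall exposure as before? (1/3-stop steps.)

f/4.5

Scene light: 1 1/3 stops darker.
ISO: 1250 → 1600 → 2000 → 2500 — 1 stop raised (brighter).
Shutter speed: 1/800 → 1/1000 → 1/1250 → 1/1600 → 1/2000 → 1/2500 → 1/3200 → 1/4000 → 1/5000 — 2 2/3 stops faster (darker).
Net so far: 3 stops darker. Aperture: f/13 → f/11 → f/10 → f/9 → f/8 → f/7.1 → f/6.3 → f/5.6 → f/5 → f/4.5.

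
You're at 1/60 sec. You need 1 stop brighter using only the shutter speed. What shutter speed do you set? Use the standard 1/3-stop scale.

1/30s

Shutter speed: 1/60 → 1/50 → 1/40 → 1/30 — 1 stop slower (brighter).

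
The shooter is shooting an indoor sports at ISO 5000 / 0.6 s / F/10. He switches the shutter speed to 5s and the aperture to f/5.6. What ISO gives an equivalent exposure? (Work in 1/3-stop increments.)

ISO 200

Shutter speed: 0.6 → 0.8 → 1 → 1.3 → 1.6 → 2 → 2.5 → 3.2 → 4 → 5 — 3 stops longer (brighter).
Aperture: f/10 → f/9 → f/8 → f/7.1 → f/6.3 → f/5.6 — 1 2/3 stops opened up (brighter).
Net change so far: 4 2/3 stops brighter. Offset with the ISO: 5000 → 4000 → 3200 → 2500 → 2000 → 1600 → 1250 → 1000 → 800 → 640 → 500 → 400 → 320 → 250 → 200.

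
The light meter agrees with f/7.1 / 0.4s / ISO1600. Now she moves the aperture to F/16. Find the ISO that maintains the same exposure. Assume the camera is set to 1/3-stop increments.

ISO 8000

Aperture: f/7.1 → f/8 → f/9 → f/10 → f/11 → f/13 → f/14 → f/16 — 2 1/3 stops stopped down (darker).
Need 2 1/3 stops brighter from the ISO: 1600 → 2000 → 2500 → 3200 → 4000 → 5000 → 6400 → 8000.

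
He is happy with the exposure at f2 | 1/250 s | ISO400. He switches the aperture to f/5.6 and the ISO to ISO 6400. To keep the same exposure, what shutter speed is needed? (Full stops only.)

1/500s

Aperture: f/2 → f/2.8 → f/4 → f/5.6 — 3 stops smaller aperture (darker).
ISO: 400 → 800 → 1600 → 3200 → 6400 — 4 stops higher (brighter).
Net change so far: 1 stop brighter. Offset with the shutter speed: 1/250 → 1/500.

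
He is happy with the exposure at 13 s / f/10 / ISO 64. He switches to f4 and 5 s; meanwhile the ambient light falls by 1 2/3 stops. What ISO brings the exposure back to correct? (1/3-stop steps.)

ISO 80

Scene light: 1 2/3 stops darker.
Aperture: f/10 → f/9 → f/8 → f/7.1 → f/6.3 → f/5.6 → f/5 → f/4.5 → f/4 — 2 2/3 stops opened up (brighter).
Shutter speed: 13 → 10 → 8 → 6 → 5 — 1 1/3 stops shorter (darker).
Net so far: 1/3 stop darker. ISO: 64 → 80.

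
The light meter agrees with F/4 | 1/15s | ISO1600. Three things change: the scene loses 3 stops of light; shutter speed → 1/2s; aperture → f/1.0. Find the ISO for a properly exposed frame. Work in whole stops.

ISO 100

Scene light: 3 stops darker.
Shutter speed: 1/15 → 1/8 → 1/4 → 1/2 — 3 stops longer (brighter).
Aperture: f/4 → f/2.8 → f/2 → f/1.4 → f/1.0 — 4 stops larger aperture (brighter).
Net so far: 4 stops brighter. ISO: 1600 → 800 → 400 → 200 → 100.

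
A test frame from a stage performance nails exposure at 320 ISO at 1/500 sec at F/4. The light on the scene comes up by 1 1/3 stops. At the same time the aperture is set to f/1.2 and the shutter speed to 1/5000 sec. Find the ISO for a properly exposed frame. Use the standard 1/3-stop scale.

ISO 125

Scene light: 1 1/3 stops brighter.
Aperture: f/4 → f/3.5 → f/3.2 → f/2.8 → f/2.5 → f/2.2 → f/2 → f/1.8 → f/1.6 → f/1.4 → f/1.2 — 3 1/3 stops opened up (brighter).
Shutter speed: 1/500 → 1/640 → 1/800 → 1/1000 → 1/1250 → 1/1600 → 1/2000 → 1/2500 → 1/3200 → 1/4000 → 1/5000 — 3 1/3 stops shorter (darker).
Net so far: 1 1/3 stops brighter. ISO: 320 → 250 → 200 → 160 → 125.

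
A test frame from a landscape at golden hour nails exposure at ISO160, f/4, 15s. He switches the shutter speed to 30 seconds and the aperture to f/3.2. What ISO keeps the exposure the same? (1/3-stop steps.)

ISO 50

Shutter speed: 15 → 20 → 25 → 30 — 1 stop slower (brighter).
Aperture: f/4 → f/3.5 → f/3.2 — 2/3 stop larger aperture (brighter).
Net change so far: 1 2/3 stops brighter. Offset with the ISO: 160 → 125 → 100 → 80 → 64 → 50.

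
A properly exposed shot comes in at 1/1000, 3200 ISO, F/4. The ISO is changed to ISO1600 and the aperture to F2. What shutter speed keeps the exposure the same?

ISO: 3200 → 1600 — 1 stop dropped (darker).
Aperture: f/4 → f/2.8 → f/2 — 2 stops opened up (brighter).
Net change so far: 1 stop brighter. Offset with the shutter speed: 1/1000 → 1/2000.

1/2000s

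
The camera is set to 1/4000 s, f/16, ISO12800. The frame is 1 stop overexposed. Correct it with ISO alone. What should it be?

ISO 6400

Overexposed by 1 stop → need 1 stop darker.
ISO: 12800 → 6400.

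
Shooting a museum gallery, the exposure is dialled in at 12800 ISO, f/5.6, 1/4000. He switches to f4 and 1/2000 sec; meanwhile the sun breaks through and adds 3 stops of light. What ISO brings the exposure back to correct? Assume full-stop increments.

ISO 400

Scene light: 3 stops brighter.
Aperture: f/5.6 → f/4 — 1 stop wider (brighter).
Shutter speed: 1/4000 → 1/2000 — 1 stop longer (brighter).
Net so far: 5 stops brighter. ISO: 12800 → 6400 → 3200 → 1600 → 800 → 400.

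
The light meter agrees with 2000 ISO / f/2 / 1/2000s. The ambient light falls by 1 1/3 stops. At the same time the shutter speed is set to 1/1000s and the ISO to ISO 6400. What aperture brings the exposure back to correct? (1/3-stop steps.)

Scene light: 1 1/3 stops darker.
Shutter speed: 1/2000 → 1/1600 → 1/1250 → 1/1000 — 1 stop longer (brighter).
ISO: 2000 → 2500 → 3200 → 4000 → 5000 → 6400 — 1 2/3 stops higher (brighter).
Net so far: 1 1/3 stops brighter. Aperture: f/2 → f/2.2 → f/2.5 → f/2.8 → f/3.2.

f/3.2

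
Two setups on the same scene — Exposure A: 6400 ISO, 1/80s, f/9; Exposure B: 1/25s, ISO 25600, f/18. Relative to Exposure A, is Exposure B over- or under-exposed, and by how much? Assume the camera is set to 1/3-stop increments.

Aperture: f/9 → f/10 → f/11 → f/13 → f/14 → f/16 → f/18 — 2 stops stopped down (darker).
Shutter speed: 1/80 → 1/60 → 1/50 → 1/40 → 1/30 → 1/25 — 1 2/3 stops slower (brighter).
ISO: 6400 → 8000 → 10000 → 12800 → 16000 → 20000 → 25600 — 2 stops higher (brighter).
Net: −2 +1 2/3 +2 = +1 2/3 stops.

1 2/3 stops brighter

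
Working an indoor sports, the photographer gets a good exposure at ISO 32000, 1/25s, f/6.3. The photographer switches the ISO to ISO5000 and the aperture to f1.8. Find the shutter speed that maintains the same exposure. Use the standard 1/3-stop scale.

1/50s

ISO: 32000 → 25600 → 20000 → 16000 → 12800 → 10000 → 8000 → 6400 → 5000 — 2 2/3 stops lower (darker).
Aperture: f/6.3 → f/5.6 → f/5 → f/4.5 → f/4 → f/3.5 → f/3.2 → f/2.8 → f/2.5 → f/2.2 → f/2 → f/1.8 — 3 2/3 stops wider (brighter).
Net change so far: 1 stop brighter. Offset with the shutter speed: 1/25 → 1/30 → 1/40 → 1/50.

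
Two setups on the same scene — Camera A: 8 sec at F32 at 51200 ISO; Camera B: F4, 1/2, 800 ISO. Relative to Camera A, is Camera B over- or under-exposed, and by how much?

Aperture: f/32 → f/22 → f/16 → f/11 → f/8 → f/5.6 → f/4 — 6 stops larger aperture (brighter).
Shutter speed: 8 → 4 → 2 → 1 → 1/2 — 4 stops shorter (darker).
ISO: 51200 → 25600 → 12800 → 6400 → 3200 → 1600 → 800 — 6 stops lower (darker).
Net: +6 −4 −6 = −4 stops.

4 stops darker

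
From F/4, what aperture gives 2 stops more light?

f/2

Aperture: f/4 → f/2.8 → f/2 — 2 stops opened up (brighter).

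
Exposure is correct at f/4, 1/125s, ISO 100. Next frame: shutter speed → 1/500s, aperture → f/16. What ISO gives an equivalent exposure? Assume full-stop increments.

ISO 6400

Shutter speed: 1/125 → 1/250 → 1/500 — 2 stops shorter (darker).
Aperture: f/4 → f/5.6 → f/8 → f/11 → f/16 — 4 stops narrower (darker).
Net change so far: 6 stops darker. Offset with the ISO: 100 → 200 → 400 → 800 → 1600 → 3200 → 6400.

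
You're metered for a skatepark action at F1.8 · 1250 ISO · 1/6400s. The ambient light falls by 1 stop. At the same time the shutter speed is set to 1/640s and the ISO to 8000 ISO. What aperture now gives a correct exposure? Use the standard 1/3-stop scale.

f/10

Scene light: 1 stop darker.
Shutter speed: 1/6400 → 1/5000 → 1/4000 → 1/3200 → 1/2500 → 1/2000 → 1/1600 → 1/1250 → 1/1000 → 1/800 → 1/640 — 3 1/3 stops slower (brighter).
ISO: 1250 → 1600 → 2000 → 2500 → 3200 → 4000 → 5000 → 6400 → 8000 — 2 2/3 stops raised (brighter).
Net so far: 5 stops brighter. Aperture: f/1.8 → f/2 → f/2.2 → f/2.5 → f/2.8 → f/3.2 → f/3.5 → f/4 → f/4.5 → f/5 → f/5.6 → f/6.3 → f/7.1 → f/8 → f/9 → f/10.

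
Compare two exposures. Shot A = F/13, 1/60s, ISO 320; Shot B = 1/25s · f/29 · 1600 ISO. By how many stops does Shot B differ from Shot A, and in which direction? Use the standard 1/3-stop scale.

1 1/3 stops brighter

Aperture: f/13 → f/14 → f/16 → f/18 → f/20 → f/22 → f/25 → f/29 — 2 1/3 stops narrower (darker).
Shutter speed: 1/60 → 1/50 → 1/40 → 1/30 → 1/25 — 1 1/3 stops slower (brighter).
ISO: 320 → 400 → 500 → 640 → 800 → 1000 → 1250 → 1600 — 2 1/3 stops raised (brighter).
Net: −2 1/3 +1 1/3 +2 1/3 = +1 1/3 stops.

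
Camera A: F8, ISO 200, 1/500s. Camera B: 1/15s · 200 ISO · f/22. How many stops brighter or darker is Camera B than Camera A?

2 stops brighter

Aperture: f/8 → f/11 → f/16 → f/22 — 3 stops stopped down (darker).
Shutter speed: 1/500 → 1/250 → 1/125 → 1/60 → 1/30 → 1/15 — 5 stops longer (brighter).
ISO: unchanged.
Net: −3 +5 = +2 stops.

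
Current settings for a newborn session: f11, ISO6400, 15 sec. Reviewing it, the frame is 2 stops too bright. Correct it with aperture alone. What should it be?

Overexposed by 2 stops → need 2 stops darker.
Aperture: f/11 → f/16 → f/22.

f/22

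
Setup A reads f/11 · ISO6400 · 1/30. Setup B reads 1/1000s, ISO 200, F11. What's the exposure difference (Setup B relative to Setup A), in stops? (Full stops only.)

10 stops darker

Aperture: unchanged.
Shutter speed: 1/30 → 1/60 → 1/125 → 1/250 → 1/500 → 1/1000 — 5 stops shorter (darker).
ISO: 6400 → 3200 → 1600 → 800 → 400 → 200 — 5 stops lower (darker).
Net: −5 −5 = −10 stops.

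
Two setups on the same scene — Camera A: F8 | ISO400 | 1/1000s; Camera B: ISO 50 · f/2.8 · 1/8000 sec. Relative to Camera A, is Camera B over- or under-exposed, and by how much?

Aperture: f/8 → f/5.6 → f/4 → f/2.8 — 3 stops wider (brighter).
Shutter speed: 1/1000 → 1/2000 → 1/4000 → 1/8000 — 3 stops shorter (darker).
ISO: 400 → 200 → 100 → 50 — 3 stops lower (darker).
Net: +3 −3 −3 = −3 stops.

3 stops darker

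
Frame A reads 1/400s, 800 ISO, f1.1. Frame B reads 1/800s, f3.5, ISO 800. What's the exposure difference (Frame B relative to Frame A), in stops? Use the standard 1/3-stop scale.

Aperture: f/1.1 → f/1.2 → f/1.4 → f/1.6 → f/1.8 → f/2 → f/2.2 → f/2.5 → f/2.8 → f/3.2 → f/3.5 — 3 1/3 stops stopped down (darker).
Shutter speed: 1/400 → 1/500 → 1/640 → 1/800 — 1 stop faster (darker).
ISO: unchanged.
Net: −3 1/3 −1 = −4 1/3 stops.

4 1/3 stops darker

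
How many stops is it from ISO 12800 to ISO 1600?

3 stops

12800 → 6400 → 3200 → 1600 — count the steps: 3 stops.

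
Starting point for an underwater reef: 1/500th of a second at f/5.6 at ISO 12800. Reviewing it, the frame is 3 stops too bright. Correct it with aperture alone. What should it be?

f/16

Overexposed by 3 stops → need 3 stops darker.
Aperture: f/5.6 → f/8 → f/11 → f/16.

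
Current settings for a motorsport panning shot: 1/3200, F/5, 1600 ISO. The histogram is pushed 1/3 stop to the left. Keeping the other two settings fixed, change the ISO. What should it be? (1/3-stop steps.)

Underexposed by 1/3 stop → need 1/3 stop brighter.
ISO: 1600 → 2000.

ISO 2000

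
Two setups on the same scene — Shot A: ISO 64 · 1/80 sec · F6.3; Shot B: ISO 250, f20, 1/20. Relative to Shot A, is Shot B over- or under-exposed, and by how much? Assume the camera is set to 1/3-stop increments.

Aperture: f/6.3 → f/7.1 → f/8 → f/9 → f/10 → f/11 → f/13 → f/14 → f/16 → f/18 → f/20 — 3 1/3 stops smaller aperture (darker).
Shutter speed: 1/80 → 1/60 → 1/50 → 1/40 → 1/30 → 1/25 → 1/20 — 2 stops slower (brighter).
ISO: 64 → 80 → 100 → 125 → 160 → 200 → 250 — 2 stops raised (brighter).
Net: −3 1/3 +2 +2 = +2/3 stops.

2/3 stop brighter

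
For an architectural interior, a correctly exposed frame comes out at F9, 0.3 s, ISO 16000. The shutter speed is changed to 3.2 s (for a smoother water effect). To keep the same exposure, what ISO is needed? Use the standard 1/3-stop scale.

Shutter speed: 0.3 → 0.4 → 0.5 → 0.6 → 0.8 → 1 → 1.3 → 1.6 → 2 → 2.5 → 3.2 — 3 1/3 stops slower (brighter).
Need 3 1/3 stops darker from the ISO: 16000 → 12800 → 10000 → 8000 → 6400 → 5000 → 4000 → 3200 → 2500 → 2000 → 1600.

ISO 1600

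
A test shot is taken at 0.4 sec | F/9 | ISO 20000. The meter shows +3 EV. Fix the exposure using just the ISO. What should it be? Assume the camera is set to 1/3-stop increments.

ISO 2500

Overexposed by 3 stops → need 3 stops darker.
ISO: 20000 → 16000 → 12800 → 10000 → 8000 → 6400 → 5000 → 4000 → 3200 → 2500.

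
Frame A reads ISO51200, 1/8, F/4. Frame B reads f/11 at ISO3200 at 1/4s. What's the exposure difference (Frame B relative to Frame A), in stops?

Aperture: f/4 → f/5.6 → f/8 → f/11 — 3 stops stopped down (darker).
Shutter speed: 1/8 → 1/4 — 1 stop slower (brighter).
ISO: 51200 → 25600 → 12800 → 6400 → 3200 — 4 stops dropped (darker).
Net: −3 +1 −4 = −6 stops.

6 stops darker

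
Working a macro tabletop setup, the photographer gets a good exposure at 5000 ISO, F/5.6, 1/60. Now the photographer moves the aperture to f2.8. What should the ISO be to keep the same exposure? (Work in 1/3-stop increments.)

ISO 1250

Aperture: f/5.6 → f/5 → f/4.5 → f/4 → f/3.5 → f/3.2 → f/2.8 — 2 stops larger aperture (brighter).
Need 2 stops darker from the ISO: 5000 → 4000 → 3200 → 2500 → 2000 → 1600 → 1250.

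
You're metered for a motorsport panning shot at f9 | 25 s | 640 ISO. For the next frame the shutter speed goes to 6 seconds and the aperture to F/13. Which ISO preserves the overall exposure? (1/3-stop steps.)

Shutter speed: 25 → 20 → 15 → 13 → 10 → 8 → 6 — 2 stops shorter (darker).
Aperture: f/9 → f/10 → f/11 → f/13 — 1 stop narrower (darker).
Net change so far: 3 stops darker. Offset with the ISO: 640 → 800 → 1000 → 1250 → 1600 → 2000 → 2500 → 3200 → 4000 → 5000.

ISO 5000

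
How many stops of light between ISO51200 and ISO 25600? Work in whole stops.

1 stop

51200 → 25600 — count the steps: 1 stop.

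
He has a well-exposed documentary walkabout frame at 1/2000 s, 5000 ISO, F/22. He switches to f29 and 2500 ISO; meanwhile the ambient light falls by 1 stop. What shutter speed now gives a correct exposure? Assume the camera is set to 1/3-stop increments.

1/320s

Scene light: 1 stop darker.
Aperture: f/22 → f/25 → f/29 — 2/3 stop smaller aperture (darker).
ISO: 5000 → 4000 → 3200 → 2500 — 1 stop lower (darker).
Net so far: 2 2/3 stops darker. Shutter speed: 1/2000 → 1/1600 → 1/1250 → 1/1000 → 1/800 → 1/640 → 1/500 → 1/400 → 1/320.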